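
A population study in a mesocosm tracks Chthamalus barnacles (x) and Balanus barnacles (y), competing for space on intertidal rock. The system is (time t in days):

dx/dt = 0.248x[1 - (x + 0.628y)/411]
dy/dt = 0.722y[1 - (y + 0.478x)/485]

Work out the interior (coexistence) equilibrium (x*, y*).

Setting both brackets to zero gives the nullclines x + 0.628y = 411 and 0.478x + y = 485.
Substituting y = 485 - 0.478x into the first: x(1 - 0.628·0.478) = 411 - 0.628·485.
So x* = 106/0.7 = 152, and then y* = 485 - 0.478·152 = 412.

x* ≈ 152, y* ≈ 412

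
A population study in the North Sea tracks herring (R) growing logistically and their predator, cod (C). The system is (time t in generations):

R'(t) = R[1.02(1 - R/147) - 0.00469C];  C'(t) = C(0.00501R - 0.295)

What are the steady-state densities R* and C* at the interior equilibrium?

From dC/dt = 0 with C > 0: 0.00501R* = 0.295, so R* = 58.9.
Substitute into dR/dt = 0: 1.02(1 - 58.9/147) = 0.00469C*.
The bracket is 0.599, giving C* = 0.611/0.00469 = 130.

R* ≈ 58.9, C* ≈ 130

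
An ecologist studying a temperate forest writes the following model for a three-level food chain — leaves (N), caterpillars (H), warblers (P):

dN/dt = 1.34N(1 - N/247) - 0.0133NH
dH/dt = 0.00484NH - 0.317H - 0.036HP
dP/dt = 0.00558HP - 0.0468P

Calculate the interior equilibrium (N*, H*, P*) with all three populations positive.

N* ≈ 226, H* ≈ 8.39, P* ≈ 21.6

From dP/dt = 0: 0.00558H* = 0.0468, so H* = 8.39.
From dN/dt = 0: 1.34(1 - N*/247) = 0.0133·8.39, giving N* = 247·(1 - 0.0832) = 226.
From dH/dt = 0: 0.00484·226 - 0.317 = 0.036P*, so P* = 0.779/0.036 = 21.6.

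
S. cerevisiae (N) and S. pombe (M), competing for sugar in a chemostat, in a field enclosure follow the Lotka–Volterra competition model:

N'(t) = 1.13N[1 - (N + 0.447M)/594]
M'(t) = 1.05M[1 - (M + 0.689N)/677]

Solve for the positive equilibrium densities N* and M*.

N* ≈ 421, M* ≈ 387

Setting both brackets to zero gives the nullclines N + 0.447M = 594 and 0.689N + M = 677.
Substituting M = 677 - 0.689N into the first: N(1 - 0.447·0.689) = 594 - 0.447·677.
So N* = 291/0.692 = 421, and then M* = 677 - 0.689·421 = 387.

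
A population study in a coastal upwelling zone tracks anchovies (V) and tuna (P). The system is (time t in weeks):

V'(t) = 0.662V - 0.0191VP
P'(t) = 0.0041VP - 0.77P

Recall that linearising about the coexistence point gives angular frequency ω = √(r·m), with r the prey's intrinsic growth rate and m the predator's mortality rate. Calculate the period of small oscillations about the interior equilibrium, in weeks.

T ≈ 8.8 weeks

Here r = 0.662 and m = 0.77, so r·m = 0.51.
ω = √0.51 = 0.714 per week, hence T = 2π/ω ≈ 8.8 weeks.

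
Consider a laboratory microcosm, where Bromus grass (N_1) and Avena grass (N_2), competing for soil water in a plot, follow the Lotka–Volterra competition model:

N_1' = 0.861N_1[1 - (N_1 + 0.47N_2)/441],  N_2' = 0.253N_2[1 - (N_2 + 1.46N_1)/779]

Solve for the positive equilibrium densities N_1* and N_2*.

N_1* ≈ 239, N_2* ≈ 431

Setting both brackets to zero gives the nullclines N_1 + 0.47N_2 = 441 and 1.46N_1 + N_2 = 779.
Substituting N_2 = 779 - 1.46N_1 into the first: N_1(1 - 0.47·1.46) = 441 - 0.47·779.
So N_1* = 74.9/0.314 = 239, and then N_2* = 779 - 1.46·239 = 431.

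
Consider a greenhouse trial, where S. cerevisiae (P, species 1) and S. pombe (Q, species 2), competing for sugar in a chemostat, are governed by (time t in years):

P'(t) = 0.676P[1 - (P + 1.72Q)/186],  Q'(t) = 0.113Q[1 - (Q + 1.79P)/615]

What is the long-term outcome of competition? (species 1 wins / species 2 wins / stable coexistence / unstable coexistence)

species 2 excludes species 1

Compare the nullcline intercepts: K1/α12 = 186/1.72 = 108 < K2 = 615; K2/α21 = 615/1.79 = 344 > K1 = 186.
Since the inequalities point opposite ways, species 2 can invade but species 1 cannot.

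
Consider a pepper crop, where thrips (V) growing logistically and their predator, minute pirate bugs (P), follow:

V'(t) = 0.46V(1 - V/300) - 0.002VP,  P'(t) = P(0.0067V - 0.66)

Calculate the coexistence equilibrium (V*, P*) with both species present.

V* ≈ 98.5, P* ≈ 154

From dP/dt = 0 with P > 0: 0.0067V* = 0.66, so V* = 98.5.
Substitute into dV/dt = 0: 0.46(1 - 98.5/300) = 0.002P*.
The bracket is 0.672, giving P* = 0.309/0.002 = 154.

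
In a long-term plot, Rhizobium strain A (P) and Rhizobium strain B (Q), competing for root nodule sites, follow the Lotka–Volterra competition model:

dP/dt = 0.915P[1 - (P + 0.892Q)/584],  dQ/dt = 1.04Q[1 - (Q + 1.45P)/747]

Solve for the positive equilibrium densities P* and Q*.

Setting both brackets to zero gives the nullclines P + 0.892Q = 584 and 1.45P + Q = 747.
Substituting Q = 747 - 1.45P into the first: P(1 - 0.892·1.45) = 584 - 0.892·747.
So P* = -82.3/-0.293 = 281, and then Q* = 747 - 1.45·281 = 340.

P* ≈ 281, Q* ≈ 340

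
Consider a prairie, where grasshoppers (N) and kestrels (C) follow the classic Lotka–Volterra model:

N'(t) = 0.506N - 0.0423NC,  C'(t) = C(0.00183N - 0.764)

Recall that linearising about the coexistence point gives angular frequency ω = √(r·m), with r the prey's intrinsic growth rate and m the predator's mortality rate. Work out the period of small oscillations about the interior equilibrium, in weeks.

Here r = 0.506 and m = 0.764, so r·m = 0.387.
ω = √0.387 = 0.622 per week, hence T = 2π/ω ≈ 10.1 weeks.

T ≈ 10.1 weeks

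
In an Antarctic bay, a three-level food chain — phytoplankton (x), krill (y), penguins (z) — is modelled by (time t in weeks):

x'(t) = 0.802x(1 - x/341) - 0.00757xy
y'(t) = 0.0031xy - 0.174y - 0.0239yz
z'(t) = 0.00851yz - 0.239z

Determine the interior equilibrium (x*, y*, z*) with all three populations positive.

x* ≈ 251, y* ≈ 28.1, z* ≈ 25.2

From dz/dt = 0: 0.00851y* = 0.239, so y* = 28.1.
From dx/dt = 0: 0.802(1 - x*/341) = 0.00757·28.1, giving x* = 341·(1 - 0.265) = 251.
From dy/dt = 0: 0.0031·251 - 0.174 = 0.0239z*, so z* = 0.603/0.0239 = 25.2.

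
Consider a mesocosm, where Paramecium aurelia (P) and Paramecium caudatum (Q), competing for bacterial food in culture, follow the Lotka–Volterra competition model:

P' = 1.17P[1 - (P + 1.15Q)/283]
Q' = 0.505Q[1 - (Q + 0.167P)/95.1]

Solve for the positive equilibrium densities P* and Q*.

P* ≈ 215, Q* ≈ 59.2

Setting both brackets to zero gives the nullclines P + 1.15Q = 283 and 0.167P + Q = 95.1.
Substituting Q = 95.1 - 0.167P into the first: P(1 - 1.15·0.167) = 283 - 1.15·95.1.
So P* = 174/0.808 = 215, and then Q* = 95.1 - 0.167·215 = 59.2.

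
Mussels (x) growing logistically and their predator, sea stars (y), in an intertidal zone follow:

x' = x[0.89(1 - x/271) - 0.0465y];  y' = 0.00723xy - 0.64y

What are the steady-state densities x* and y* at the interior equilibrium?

From dy/dt = 0 with y > 0: 0.00723x* = 0.64, so x* = 88.5.
Substitute into dx/dt = 0: 0.89(1 - 88.5/271) = 0.0465y*.
The bracket is 0.673, giving y* = 0.599/0.0465 = 12.9.

x* ≈ 88.5, y* ≈ 12.9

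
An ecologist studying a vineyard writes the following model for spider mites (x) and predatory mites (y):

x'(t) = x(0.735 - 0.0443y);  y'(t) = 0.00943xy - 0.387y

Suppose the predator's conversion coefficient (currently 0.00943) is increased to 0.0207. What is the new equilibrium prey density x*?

At the interior fixed point, setting dy/dt = 0 with y > 0 fixes x* = (predator death rate)/(xy coefficient) — independent of the other coefficients.
With the change, x* = 0.387/0.0207 = 18.7; it falls from 41.

x* ≈ 18.7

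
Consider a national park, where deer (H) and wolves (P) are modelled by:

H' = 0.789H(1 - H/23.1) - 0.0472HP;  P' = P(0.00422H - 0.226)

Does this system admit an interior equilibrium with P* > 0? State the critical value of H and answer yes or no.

The predator equation gives dP/dt > 0 only when H > 0.226/0.00422 = 53.6.
Without the predator, H → K = 23.1. Since 23.1 < 53.6, the predator cannot invade.

Threshold H = 53.6; K < 53.6, so no, the predator goes extinct.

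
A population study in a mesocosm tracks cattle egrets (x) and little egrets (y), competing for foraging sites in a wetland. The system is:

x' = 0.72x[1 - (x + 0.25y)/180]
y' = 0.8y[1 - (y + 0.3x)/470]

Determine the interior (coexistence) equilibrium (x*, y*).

Setting both brackets to zero gives the nullclines x + 0.25y = 180 and 0.3x + y = 470.
Substituting y = 470 - 0.3x into the first: x(1 - 0.25·0.3) = 180 - 0.25·470.
So x* = 62.5/0.925 = 67.6, and then y* = 470 - 0.3·67.6 = 450.

x* ≈ 67.6, y* ≈ 450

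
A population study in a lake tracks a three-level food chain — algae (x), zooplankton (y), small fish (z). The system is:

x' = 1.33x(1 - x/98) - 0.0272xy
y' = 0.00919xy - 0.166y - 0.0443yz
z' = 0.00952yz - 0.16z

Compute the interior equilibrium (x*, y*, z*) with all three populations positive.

From dz/dt = 0: 0.00952y* = 0.16, so y* = 16.8.
From dx/dt = 0: 1.33(1 - x*/98) = 0.0272·16.8, giving x* = 98·(1 - 0.344) = 64.3.
From dy/dt = 0: 0.00919·64.3 - 0.166 = 0.0443z*, so z* = 0.425/0.0443 = 9.6.

x* ≈ 64.3, y* ≈ 16.8, z* ≈ 9.6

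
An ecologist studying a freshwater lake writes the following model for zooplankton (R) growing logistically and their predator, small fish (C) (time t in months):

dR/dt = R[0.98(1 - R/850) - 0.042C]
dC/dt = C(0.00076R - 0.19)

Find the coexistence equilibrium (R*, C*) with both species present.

R* ≈ 250, C* ≈ 16.5

From dC/dt = 0 with C > 0: 0.00076R* = 0.19, so R* = 250.
Substitute into dR/dt = 0: 0.98(1 - 250/850) = 0.042C*.
The bracket is 0.706, giving C* = 0.692/0.042 = 16.5.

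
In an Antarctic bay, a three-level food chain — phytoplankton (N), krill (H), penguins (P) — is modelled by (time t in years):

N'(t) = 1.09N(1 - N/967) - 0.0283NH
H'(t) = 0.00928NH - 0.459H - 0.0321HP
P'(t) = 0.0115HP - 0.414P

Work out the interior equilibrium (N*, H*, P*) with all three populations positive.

N* ≈ 63.2, H* ≈ 36, P* ≈ 3.96

From dP/dt = 0: 0.0115H* = 0.414, so H* = 36.
From dN/dt = 0: 1.09(1 - N*/967) = 0.0283·36, giving N* = 967·(1 - 0.935) = 63.2.
From dH/dt = 0: 0.00928·63.2 - 0.459 = 0.0321P*, so P* = 0.127/0.0321 = 3.96.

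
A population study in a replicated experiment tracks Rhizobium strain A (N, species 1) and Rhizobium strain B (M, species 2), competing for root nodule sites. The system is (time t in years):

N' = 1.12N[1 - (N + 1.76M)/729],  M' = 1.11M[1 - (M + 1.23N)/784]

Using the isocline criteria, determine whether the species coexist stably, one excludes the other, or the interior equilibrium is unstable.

Compare the nullcline intercepts: K1/α12 = 729/1.76 = 414 < K2 = 784; K2/α21 = 784/1.23 = 637 < K1 = 729.
Since both are reversed, neither can invade when rare; the interior point is a saddle.

unstable coexistence (outcome depends on initial conditions)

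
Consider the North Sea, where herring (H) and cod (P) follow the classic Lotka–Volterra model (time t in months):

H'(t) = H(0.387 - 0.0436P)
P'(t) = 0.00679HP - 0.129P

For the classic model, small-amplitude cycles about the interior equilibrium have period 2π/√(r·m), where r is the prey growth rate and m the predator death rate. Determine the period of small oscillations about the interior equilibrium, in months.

Here r = 0.387 and m = 0.129, so r·m = 0.0499.
ω = √0.0499 = 0.223 per month, hence T = 2π/ω ≈ 28.1 months.

T ≈ 28.1 months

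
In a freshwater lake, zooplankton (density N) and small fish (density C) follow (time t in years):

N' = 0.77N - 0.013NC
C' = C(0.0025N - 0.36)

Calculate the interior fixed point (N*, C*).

N* ≈ 144, C* ≈ 59.2

Set dC/dt = 0 with C > 0: 0.0025N - 0.36 = 0, so N* = 0.36/0.0025 = 144.
Set dN/dt = 0 with N > 0: 0.77 - 0.013C = 0, so C* = 0.77/0.013 = 59.2.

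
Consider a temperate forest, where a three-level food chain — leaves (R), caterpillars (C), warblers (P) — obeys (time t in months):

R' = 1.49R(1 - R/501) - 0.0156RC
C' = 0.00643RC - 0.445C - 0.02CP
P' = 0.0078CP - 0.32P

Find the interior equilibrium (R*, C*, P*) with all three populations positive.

From dP/dt = 0: 0.0078C* = 0.32, so C* = 41.
From dR/dt = 0: 1.49(1 - R*/501) = 0.0156·41, giving R* = 501·(1 - 0.43) = 286.
From dC/dt = 0: 0.00643·286 - 0.445 = 0.02P*, so P* = 1.39/0.02 = 69.6.

R* ≈ 286, C* ≈ 41, P* ≈ 69.6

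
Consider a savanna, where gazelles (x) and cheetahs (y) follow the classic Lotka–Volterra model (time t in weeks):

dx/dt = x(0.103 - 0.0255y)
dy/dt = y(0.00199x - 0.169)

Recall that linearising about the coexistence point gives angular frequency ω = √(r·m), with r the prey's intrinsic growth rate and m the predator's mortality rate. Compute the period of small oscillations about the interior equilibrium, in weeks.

Here r = 0.103 and m = 0.169, so r·m = 0.0174.
ω = √0.0174 = 0.132 per week, hence T = 2π/ω ≈ 47.6 weeks.

T ≈ 47.6 weeks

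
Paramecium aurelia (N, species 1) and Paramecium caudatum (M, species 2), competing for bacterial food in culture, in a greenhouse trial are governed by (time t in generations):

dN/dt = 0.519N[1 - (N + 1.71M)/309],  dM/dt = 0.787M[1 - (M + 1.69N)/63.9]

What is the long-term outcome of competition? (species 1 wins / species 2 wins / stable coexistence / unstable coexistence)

Compare the nullcline intercepts: K1/α12 = 309/1.71 = 181 > K2 = 63.9; K2/α21 = 63.9/1.69 = 37.8 < K1 = 309.
Since the inequalities point opposite ways, species 1 can invade but species 2 cannot.

species 1 excludes species 2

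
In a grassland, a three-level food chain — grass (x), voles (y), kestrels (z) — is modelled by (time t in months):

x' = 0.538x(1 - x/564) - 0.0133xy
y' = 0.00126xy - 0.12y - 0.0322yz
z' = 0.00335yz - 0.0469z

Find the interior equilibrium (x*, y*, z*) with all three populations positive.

From dz/dt = 0: 0.00335y* = 0.0469, so y* = 14.
From dx/dt = 0: 0.538(1 - x*/564) = 0.0133·14, giving x* = 564·(1 - 0.346) = 369.
From dy/dt = 0: 0.00126·369 - 0.12 = 0.0322z*, so z* = 0.345/0.0322 = 10.7.

x* ≈ 369, y* ≈ 14, z* ≈ 10.7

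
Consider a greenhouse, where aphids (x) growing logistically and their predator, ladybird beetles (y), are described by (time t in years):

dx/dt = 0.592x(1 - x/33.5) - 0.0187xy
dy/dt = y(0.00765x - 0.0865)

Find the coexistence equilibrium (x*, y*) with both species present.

x* ≈ 11.3, y* ≈ 21

From dy/dt = 0 with y > 0: 0.00765x* = 0.0865, so x* = 11.3.
Substitute into dx/dt = 0: 0.592(1 - 11.3/33.5) = 0.0187y*.
The bracket is 0.662, giving y* = 0.392/0.0187 = 21.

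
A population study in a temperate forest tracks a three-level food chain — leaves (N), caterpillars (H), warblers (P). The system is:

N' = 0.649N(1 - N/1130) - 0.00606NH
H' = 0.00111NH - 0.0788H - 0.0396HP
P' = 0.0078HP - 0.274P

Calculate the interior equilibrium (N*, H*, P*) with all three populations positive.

N* ≈ 759, H* ≈ 35.1, P* ≈ 19.3

From dP/dt = 0: 0.0078H* = 0.274, so H* = 35.1.
From dN/dt = 0: 0.649(1 - N*/1130) = 0.00606·35.1, giving N* = 1130·(1 - 0.328) = 759.
From dH/dt = 0: 0.00111·759 - 0.0788 = 0.0396P*, so P* = 0.764/0.0396 = 19.3.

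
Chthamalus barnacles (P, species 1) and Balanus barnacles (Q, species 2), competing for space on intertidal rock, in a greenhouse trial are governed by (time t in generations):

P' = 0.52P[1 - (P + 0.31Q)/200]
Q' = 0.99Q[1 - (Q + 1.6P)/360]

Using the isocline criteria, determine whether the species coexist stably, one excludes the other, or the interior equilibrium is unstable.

stable coexistence

Compare the nullcline intercepts: K1/α12 = 200/0.31 = 645 > K2 = 360; K2/α21 = 360/1.6 = 225 > K1 = 200.
Since both inequalities hold, each species can invade when rare, so the interior equilibrium is stable.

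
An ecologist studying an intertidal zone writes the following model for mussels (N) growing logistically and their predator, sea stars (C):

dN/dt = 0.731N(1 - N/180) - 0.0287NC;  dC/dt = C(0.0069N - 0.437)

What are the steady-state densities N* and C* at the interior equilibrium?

From dC/dt = 0 with C > 0: 0.0069N* = 0.437, so N* = 63.3.
Substitute into dN/dt = 0: 0.731(1 - 63.3/180) = 0.0287C*.
The bracket is 0.648, giving C* = 0.474/0.0287 = 16.5.

N* ≈ 63.3, C* ≈ 16.5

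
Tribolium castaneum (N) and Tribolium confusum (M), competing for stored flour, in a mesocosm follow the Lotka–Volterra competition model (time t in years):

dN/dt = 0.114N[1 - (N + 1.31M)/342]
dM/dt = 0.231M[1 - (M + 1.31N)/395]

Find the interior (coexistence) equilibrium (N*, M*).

N* ≈ 245, M* ≈ 74

Setting both brackets to zero gives the nullclines N + 1.31M = 342 and 1.31N + M = 395.
Substituting M = 395 - 1.31N into the first: N(1 - 1.31·1.31) = 342 - 1.31·395.
So N* = -175/-0.716 = 245, and then M* = 395 - 1.31·245 = 74.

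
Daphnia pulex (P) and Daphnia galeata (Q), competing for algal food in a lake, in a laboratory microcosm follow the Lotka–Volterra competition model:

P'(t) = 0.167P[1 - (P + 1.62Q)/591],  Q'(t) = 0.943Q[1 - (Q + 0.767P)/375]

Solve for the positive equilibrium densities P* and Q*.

P* ≈ 68, Q* ≈ 323

Setting both brackets to zero gives the nullclines P + 1.62Q = 591 and 0.767P + Q = 375.
Substituting Q = 375 - 0.767P into the first: P(1 - 1.62·0.767) = 591 - 1.62·375.
So P* = -16.5/-0.243 = 68, and then Q* = 375 - 0.767·68 = 323.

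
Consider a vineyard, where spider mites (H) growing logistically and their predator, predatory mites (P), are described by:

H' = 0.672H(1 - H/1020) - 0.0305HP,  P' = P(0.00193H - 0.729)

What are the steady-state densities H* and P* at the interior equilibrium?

H* ≈ 378, P* ≈ 13.9

From dP/dt = 0 with P > 0: 0.00193H* = 0.729, so H* = 378.
Substitute into dH/dt = 0: 0.672(1 - 378/1020) = 0.0305P*.
The bracket is 0.63, giving P* = 0.423/0.0305 = 13.9.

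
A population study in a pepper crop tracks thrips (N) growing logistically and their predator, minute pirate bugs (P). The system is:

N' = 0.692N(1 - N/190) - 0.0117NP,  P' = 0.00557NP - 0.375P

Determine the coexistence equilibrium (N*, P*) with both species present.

N* ≈ 67.3, P* ≈ 38.2

From dP/dt = 0 with P > 0: 0.00557N* = 0.375, so N* = 67.3.
Substitute into dN/dt = 0: 0.692(1 - 67.3/190) = 0.0117P*.
The bracket is 0.646, giving P* = 0.447/0.0117 = 38.2.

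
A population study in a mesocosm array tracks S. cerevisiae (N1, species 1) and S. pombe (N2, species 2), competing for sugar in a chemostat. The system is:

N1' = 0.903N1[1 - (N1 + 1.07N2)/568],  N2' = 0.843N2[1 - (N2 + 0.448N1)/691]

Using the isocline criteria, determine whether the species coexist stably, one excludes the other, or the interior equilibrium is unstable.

Compare the nullcline intercepts: K1/α12 = 568/1.07 = 531 < K2 = 691; K2/α21 = 691/0.448 = 1540 > K1 = 568.
Since the inequalities point opposite ways, species 2 can invade but species 1 cannot.

species 2 excludes species 1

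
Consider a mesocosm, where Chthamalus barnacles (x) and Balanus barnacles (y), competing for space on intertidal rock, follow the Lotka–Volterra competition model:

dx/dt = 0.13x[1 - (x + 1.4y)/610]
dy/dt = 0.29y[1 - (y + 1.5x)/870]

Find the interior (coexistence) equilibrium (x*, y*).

x* ≈ 553, y* ≈ 40.9

Setting both brackets to zero gives the nullclines x + 1.4y = 610 and 1.5x + y = 870.
Substituting y = 870 - 1.5x into the first: x(1 - 1.4·1.5) = 610 - 1.4·870.
So x* = -608/-1.1 = 553, and then y* = 870 - 1.5·553 = 40.9.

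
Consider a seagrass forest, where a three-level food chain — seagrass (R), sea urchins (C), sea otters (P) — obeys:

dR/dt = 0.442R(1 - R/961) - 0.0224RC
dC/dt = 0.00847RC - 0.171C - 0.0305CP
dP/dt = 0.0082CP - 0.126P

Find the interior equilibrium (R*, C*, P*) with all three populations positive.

R* ≈ 213, C* ≈ 15.4, P* ≈ 53.4

From dP/dt = 0: 0.0082C* = 0.126, so C* = 15.4.
From dR/dt = 0: 0.442(1 - R*/961) = 0.0224·15.4, giving R* = 961·(1 - 0.779) = 213.
From dC/dt = 0: 0.00847·213 - 0.171 = 0.0305P*, so P* = 1.63/0.0305 = 53.4.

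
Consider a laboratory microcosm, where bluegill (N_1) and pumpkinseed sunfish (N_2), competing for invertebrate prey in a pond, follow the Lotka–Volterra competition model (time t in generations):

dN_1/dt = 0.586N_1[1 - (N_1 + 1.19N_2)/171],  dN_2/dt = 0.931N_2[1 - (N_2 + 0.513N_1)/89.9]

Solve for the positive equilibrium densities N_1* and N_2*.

Setting both brackets to zero gives the nullclines N_1 + 1.19N_2 = 171 and 0.513N_1 + N_2 = 89.9.
Substituting N_2 = 89.9 - 0.513N_1 into the first: N_1(1 - 1.19·0.513) = 171 - 1.19·89.9.
So N_1* = 64/0.39 = 164, and then N_2* = 89.9 - 0.513·164 = 5.59.

N_1* ≈ 164, N_2* ≈ 5.59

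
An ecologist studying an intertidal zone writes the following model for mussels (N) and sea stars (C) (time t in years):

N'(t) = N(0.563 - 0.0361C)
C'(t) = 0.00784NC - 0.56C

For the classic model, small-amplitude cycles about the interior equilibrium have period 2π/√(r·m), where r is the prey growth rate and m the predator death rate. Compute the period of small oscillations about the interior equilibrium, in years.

Here r = 0.563 and m = 0.56, so r·m = 0.315.
ω = √0.315 = 0.561 per year, hence T = 2π/ω ≈ 11.2 years.

T ≈ 11.2 years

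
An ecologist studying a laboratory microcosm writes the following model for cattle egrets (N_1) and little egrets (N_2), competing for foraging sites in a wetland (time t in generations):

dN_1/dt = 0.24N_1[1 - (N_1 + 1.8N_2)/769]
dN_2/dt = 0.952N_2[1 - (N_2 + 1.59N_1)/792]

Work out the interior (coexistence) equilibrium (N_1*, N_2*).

N_1* ≈ 353, N_2* ≈ 231

Setting both brackets to zero gives the nullclines N_1 + 1.8N_2 = 769 and 1.59N_1 + N_2 = 792.
Substituting N_2 = 792 - 1.59N_1 into the first: N_1(1 - 1.8·1.59) = 769 - 1.8·792.
So N_1* = -657/-1.86 = 353, and then N_2* = 792 - 1.59·353 = 231.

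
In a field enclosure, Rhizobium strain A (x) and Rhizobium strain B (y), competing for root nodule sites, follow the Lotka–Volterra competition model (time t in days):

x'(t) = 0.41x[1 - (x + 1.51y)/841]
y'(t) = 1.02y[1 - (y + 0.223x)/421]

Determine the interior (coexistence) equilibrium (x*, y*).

x* ≈ 310, y* ≈ 352

Setting both brackets to zero gives the nullclines x + 1.51y = 841 and 0.223x + y = 421.
Substituting y = 421 - 0.223x into the first: x(1 - 1.51·0.223) = 841 - 1.51·421.
So x* = 205/0.663 = 310, and then y* = 421 - 0.223·310 = 352.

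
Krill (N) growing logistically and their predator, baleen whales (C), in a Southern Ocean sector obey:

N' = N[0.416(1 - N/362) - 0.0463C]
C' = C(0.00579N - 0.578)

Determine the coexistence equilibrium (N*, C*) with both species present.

From dC/dt = 0 with C > 0: 0.00579N* = 0.578, so N* = 99.8.
Substitute into dN/dt = 0: 0.416(1 - 99.8/362) = 0.0463C*.
The bracket is 0.724, giving C* = 0.301/0.0463 = 6.51.

N* ≈ 99.8, C* ≈ 6.51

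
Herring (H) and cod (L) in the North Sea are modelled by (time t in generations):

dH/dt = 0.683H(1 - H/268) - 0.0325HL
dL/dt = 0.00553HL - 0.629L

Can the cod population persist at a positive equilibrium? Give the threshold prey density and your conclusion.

Threshold H = 114; K > 114, so yes, the predator persists.

The predator equation gives dL/dt > 0 only when H > 0.629/0.00553 = 114.
Without the predator, H → K = 268. Since 268 > 114, the predator can invade and persist.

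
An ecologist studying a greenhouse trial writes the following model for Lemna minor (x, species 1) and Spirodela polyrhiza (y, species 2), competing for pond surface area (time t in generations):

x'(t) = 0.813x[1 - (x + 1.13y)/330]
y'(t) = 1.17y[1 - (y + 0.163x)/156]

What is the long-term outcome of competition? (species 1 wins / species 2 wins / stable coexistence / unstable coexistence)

stable coexistence

Compare the nullcline intercepts: K1/α12 = 330/1.13 = 292 > K2 = 156; K2/α21 = 156/0.163 = 957 > K1 = 330.
Since both inequalities hold, each species can invade when rare, so the interior equilibrium is stable.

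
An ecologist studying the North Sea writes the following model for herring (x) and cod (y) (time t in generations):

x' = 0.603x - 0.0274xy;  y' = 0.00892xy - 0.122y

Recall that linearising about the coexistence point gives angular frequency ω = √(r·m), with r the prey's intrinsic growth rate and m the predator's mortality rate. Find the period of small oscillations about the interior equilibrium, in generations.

Here r = 0.603 and m = 0.122, so r·m = 0.0736.
ω = √0.0736 = 0.271 per generation, hence T = 2π/ω ≈ 23.2 generations.

T ≈ 23.2 generations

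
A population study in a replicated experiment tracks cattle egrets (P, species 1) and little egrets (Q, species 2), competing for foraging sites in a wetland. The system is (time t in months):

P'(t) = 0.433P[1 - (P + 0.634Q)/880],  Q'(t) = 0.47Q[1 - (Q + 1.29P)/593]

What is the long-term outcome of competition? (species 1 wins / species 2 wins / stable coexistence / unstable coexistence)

species 1 excludes species 2

Compare the nullcline intercepts: K1/α12 = 880/0.634 = 1390 > K2 = 593; K2/α21 = 593/1.29 = 460 < K1 = 880.
Since the inequalities point opposite ways, species 1 can invade but species 2 cannot.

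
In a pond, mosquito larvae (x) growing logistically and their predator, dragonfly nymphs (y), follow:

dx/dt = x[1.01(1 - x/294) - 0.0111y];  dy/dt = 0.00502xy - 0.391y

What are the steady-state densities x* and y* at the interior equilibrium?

x* ≈ 77.9, y* ≈ 66.9

From dy/dt = 0 with y > 0: 0.00502x* = 0.391, so x* = 77.9.
Substitute into dx/dt = 0: 1.01(1 - 77.9/294) = 0.0111y*.
The bracket is 0.735, giving y* = 0.742/0.0111 = 66.9.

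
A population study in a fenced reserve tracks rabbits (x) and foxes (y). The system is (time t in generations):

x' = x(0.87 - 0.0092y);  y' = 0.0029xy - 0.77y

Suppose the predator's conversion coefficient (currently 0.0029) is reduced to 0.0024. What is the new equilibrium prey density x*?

At the interior fixed point, setting dy/dt = 0 with y > 0 fixes x* = (predator death rate)/(xy coefficient) — independent of the other coefficients.
With the change, x* = 0.77/0.0024 = 321; it rises from 266.

x* ≈ 321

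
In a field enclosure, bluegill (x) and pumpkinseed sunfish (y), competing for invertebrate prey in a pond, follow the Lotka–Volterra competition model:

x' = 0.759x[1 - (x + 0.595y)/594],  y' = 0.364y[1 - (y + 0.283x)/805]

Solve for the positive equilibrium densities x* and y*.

x* ≈ 138, y* ≈ 766

Setting both brackets to zero gives the nullclines x + 0.595y = 594 and 0.283x + y = 805.
Substituting y = 805 - 0.283x into the first: x(1 - 0.595·0.283) = 594 - 0.595·805.
So x* = 115/0.832 = 138, and then y* = 805 - 0.283·138 = 766.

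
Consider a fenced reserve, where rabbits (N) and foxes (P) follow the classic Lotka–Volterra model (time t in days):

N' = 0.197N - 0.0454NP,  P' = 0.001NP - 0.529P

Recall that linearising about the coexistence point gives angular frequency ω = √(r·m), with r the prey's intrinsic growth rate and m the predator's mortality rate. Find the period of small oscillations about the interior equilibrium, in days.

T ≈ 19.5 days

Here r = 0.197 and m = 0.529, so r·m = 0.104.
ω = √0.104 = 0.323 per day, hence T = 2π/ω ≈ 19.5 days.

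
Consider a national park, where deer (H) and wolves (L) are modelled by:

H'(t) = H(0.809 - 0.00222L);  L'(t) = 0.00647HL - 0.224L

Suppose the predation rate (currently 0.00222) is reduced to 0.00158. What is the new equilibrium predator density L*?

L* ≈ 512

At the interior fixed point, setting dH/dt = 0 with H > 0 fixes L* = (prey growth rate)/(HL coefficient) — independent of the other coefficients.
With the change, L* = 0.809/0.00158 = 512; it rises from 364.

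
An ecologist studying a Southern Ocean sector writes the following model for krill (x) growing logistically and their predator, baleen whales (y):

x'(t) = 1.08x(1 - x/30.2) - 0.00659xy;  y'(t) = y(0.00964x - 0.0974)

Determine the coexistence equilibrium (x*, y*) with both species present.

x* ≈ 10.1, y* ≈ 109

From dy/dt = 0 with y > 0: 0.00964x* = 0.0974, so x* = 10.1.
Substitute into dx/dt = 0: 1.08(1 - 10.1/30.2) = 0.00659y*.
The bracket is 0.665, giving y* = 0.719/0.00659 = 109.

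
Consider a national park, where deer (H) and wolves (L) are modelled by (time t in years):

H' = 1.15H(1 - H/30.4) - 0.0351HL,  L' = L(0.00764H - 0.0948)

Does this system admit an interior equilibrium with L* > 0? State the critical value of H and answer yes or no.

Threshold H = 12.4; K > 12.4, so yes, the predator persists.

The predator equation gives dL/dt > 0 only when H > 0.0948/0.00764 = 12.4.
Without the predator, H → K = 30.4. Since 30.4 > 12.4, the predator can invade and persist.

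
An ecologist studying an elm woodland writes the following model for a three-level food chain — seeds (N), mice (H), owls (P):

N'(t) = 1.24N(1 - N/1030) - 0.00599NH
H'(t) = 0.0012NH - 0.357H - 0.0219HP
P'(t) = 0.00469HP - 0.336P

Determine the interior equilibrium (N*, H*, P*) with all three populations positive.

From dP/dt = 0: 0.00469H* = 0.336, so H* = 71.6.
From dN/dt = 0: 1.24(1 - N*/1030) = 0.00599·71.6, giving N* = 1030·(1 - 0.346) = 674.
From dH/dt = 0: 0.0012·674 - 0.357 = 0.0219P*, so P* = 0.451/0.0219 = 20.6.

N* ≈ 674, H* ≈ 71.6, P* ≈ 20.6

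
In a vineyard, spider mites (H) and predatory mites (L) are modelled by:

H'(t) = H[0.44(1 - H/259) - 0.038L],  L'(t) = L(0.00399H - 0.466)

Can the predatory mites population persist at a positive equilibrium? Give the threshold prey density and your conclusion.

The predator equation gives dL/dt > 0 only when H > 0.466/0.00399 = 117.
Without the predator, H → K = 259. Since 259 > 117, the predator can invade and persist.

Threshold H = 117; K > 117, so yes, the predator persists.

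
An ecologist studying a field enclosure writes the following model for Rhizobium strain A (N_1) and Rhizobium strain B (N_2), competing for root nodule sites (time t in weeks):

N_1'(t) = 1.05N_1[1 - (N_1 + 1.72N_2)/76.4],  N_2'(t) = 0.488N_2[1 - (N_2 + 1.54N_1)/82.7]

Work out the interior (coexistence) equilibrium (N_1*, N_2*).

Setting both brackets to zero gives the nullclines N_1 + 1.72N_2 = 76.4 and 1.54N_1 + N_2 = 82.7.
Substituting N_2 = 82.7 - 1.54N_1 into the first: N_1(1 - 1.72·1.54) = 76.4 - 1.72·82.7.
So N_1* = -65.8/-1.65 = 39.9, and then N_2* = 82.7 - 1.54·39.9 = 21.2.

N_1* ≈ 39.9, N_2* ≈ 21.2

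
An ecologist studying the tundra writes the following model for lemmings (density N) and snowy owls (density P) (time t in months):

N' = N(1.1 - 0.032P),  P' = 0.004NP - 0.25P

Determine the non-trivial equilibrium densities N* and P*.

Set dP/dt = 0 with P > 0: 0.004N - 0.25 = 0, so N* = 0.25/0.004 = 62.5.
Set dN/dt = 0 with N > 0: 1.1 - 0.032P = 0, so P* = 1.1/0.032 = 34.4.

N* ≈ 62.5, P* ≈ 34.4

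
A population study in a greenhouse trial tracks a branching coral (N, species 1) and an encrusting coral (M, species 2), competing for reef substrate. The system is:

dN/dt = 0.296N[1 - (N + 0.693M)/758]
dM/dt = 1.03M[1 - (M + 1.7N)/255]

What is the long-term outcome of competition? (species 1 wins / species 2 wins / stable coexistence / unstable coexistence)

species 1 excludes species 2

Compare the nullcline intercepts: K1/α12 = 758/0.693 = 1090 > K2 = 255; K2/α21 = 255/1.7 = 150 < K1 = 758.
Since the inequalities point opposite ways, species 1 can invade but species 2 cannot.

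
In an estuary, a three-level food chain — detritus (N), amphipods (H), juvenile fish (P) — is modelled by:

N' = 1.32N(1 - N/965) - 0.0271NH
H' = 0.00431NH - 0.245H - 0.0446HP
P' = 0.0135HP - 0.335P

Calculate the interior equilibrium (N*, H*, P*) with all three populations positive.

From dP/dt = 0: 0.0135H* = 0.335, so H* = 24.8.
From dN/dt = 0: 1.32(1 - N*/965) = 0.0271·24.8, giving N* = 965·(1 - 0.509) = 473.
From dH/dt = 0: 0.00431·473 - 0.245 = 0.0446P*, so P* = 1.8/0.0446 = 40.3.

N* ≈ 473, H* ≈ 24.8, P* ≈ 40.3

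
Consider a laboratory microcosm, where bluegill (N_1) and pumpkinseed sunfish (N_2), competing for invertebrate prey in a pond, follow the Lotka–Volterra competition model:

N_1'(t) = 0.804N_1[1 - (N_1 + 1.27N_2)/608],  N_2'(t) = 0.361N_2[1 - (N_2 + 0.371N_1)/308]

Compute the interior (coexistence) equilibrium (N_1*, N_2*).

Setting both brackets to zero gives the nullclines N_1 + 1.27N_2 = 608 and 0.371N_1 + N_2 = 308.
Substituting N_2 = 308 - 0.371N_1 into the first: N_1(1 - 1.27·0.371) = 608 - 1.27·308.
So N_1* = 217/0.529 = 410, and then N_2* = 308 - 0.371·410 = 156.

N_1* ≈ 410, N_2* ≈ 156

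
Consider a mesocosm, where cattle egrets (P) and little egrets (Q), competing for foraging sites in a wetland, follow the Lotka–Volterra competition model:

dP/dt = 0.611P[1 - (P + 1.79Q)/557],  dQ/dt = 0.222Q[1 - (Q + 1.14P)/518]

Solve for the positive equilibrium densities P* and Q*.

P* ≈ 356, Q* ≈ 112

Setting both brackets to zero gives the nullclines P + 1.79Q = 557 and 1.14P + Q = 518.
Substituting Q = 518 - 1.14P into the first: P(1 - 1.79·1.14) = 557 - 1.79·518.
So P* = -370/-1.04 = 356, and then Q* = 518 - 1.14·356 = 112.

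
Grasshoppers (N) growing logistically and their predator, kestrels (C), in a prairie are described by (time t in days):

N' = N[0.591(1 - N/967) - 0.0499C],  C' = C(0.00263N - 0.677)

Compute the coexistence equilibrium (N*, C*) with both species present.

N* ≈ 257, C* ≈ 8.69

From dC/dt = 0 with C > 0: 0.00263N* = 0.677, so N* = 257.
Substitute into dN/dt = 0: 0.591(1 - 257/967) = 0.0499C*.
The bracket is 0.734, giving C* = 0.434/0.0499 = 8.69.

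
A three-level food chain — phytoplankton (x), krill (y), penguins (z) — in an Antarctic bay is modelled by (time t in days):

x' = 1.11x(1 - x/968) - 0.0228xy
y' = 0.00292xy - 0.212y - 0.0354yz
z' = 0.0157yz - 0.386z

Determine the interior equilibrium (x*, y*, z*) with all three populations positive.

x* ≈ 479, y* ≈ 24.6, z* ≈ 33.5

From dz/dt = 0: 0.0157y* = 0.386, so y* = 24.6.
From dx/dt = 0: 1.11(1 - x*/968) = 0.0228·24.6, giving x* = 968·(1 - 0.505) = 479.
From dy/dt = 0: 0.00292·479 - 0.212 = 0.0354z*, so z* = 1.19/0.0354 = 33.5.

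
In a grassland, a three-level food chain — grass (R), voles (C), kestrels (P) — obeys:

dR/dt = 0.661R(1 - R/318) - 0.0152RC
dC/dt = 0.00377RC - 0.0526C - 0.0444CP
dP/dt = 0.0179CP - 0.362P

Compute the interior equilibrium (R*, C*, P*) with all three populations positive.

From dP/dt = 0: 0.0179C* = 0.362, so C* = 20.2.
From dR/dt = 0: 0.661(1 - R*/318) = 0.0152·20.2, giving R* = 318·(1 - 0.465) = 170.
From dC/dt = 0: 0.00377·170 - 0.0526 = 0.0444P*, so P* = 0.589/0.0444 = 13.3.

R* ≈ 170, C* ≈ 20.2, P* ≈ 13.3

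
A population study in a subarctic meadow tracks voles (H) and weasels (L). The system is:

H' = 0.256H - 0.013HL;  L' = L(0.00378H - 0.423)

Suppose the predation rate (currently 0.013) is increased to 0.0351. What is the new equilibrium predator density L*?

L* ≈ 7.29

At the interior fixed point, setting dH/dt = 0 with H > 0 fixes L* = (prey growth rate)/(HL coefficient) — independent of the other coefficients.
With the change, L* = 0.256/0.0351 = 7.29; it falls from 19.7.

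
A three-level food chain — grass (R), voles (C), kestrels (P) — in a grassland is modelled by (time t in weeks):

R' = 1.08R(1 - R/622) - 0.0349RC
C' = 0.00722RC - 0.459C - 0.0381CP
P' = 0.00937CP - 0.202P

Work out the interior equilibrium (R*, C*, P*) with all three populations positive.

R* ≈ 189, C* ≈ 21.6, P* ≈ 23.7

From dP/dt = 0: 0.00937C* = 0.202, so C* = 21.6.
From dR/dt = 0: 1.08(1 - R*/622) = 0.0349·21.6, giving R* = 622·(1 - 0.697) = 189.
From dC/dt = 0: 0.00722·189 - 0.459 = 0.0381P*, so P* = 0.903/0.0381 = 23.7.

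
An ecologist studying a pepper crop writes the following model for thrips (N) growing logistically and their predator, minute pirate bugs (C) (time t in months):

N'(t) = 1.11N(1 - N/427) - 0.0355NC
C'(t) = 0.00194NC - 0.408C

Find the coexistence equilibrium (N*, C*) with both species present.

N* ≈ 210, C* ≈ 15.9

From dC/dt = 0 with C > 0: 0.00194N* = 0.408, so N* = 210.
Substitute into dN/dt = 0: 1.11(1 - 210/427) = 0.0355C*.
The bracket is 0.507, giving C* = 0.563/0.0355 = 15.9.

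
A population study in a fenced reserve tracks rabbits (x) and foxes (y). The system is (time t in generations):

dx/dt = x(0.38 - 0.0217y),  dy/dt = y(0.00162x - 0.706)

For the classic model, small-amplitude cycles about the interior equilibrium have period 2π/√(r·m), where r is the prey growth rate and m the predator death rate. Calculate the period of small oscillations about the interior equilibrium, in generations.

Here r = 0.38 and m = 0.706, so r·m = 0.268.
ω = √0.268 = 0.518 per generation, hence T = 2π/ω ≈ 12.1 generations.

T ≈ 12.1 generations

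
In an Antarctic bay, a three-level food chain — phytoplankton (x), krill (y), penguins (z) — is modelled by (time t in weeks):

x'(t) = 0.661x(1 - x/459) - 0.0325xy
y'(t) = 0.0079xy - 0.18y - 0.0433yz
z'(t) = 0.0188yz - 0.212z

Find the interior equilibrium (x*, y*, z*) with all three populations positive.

From dz/dt = 0: 0.0188y* = 0.212, so y* = 11.3.
From dx/dt = 0: 0.661(1 - x*/459) = 0.0325·11.3, giving x* = 459·(1 - 0.554) = 205.
From dy/dt = 0: 0.0079·205 - 0.18 = 0.0433z*, so z* = 1.44/0.0433 = 33.2.

x* ≈ 205, y* ≈ 11.3, z* ≈ 33.2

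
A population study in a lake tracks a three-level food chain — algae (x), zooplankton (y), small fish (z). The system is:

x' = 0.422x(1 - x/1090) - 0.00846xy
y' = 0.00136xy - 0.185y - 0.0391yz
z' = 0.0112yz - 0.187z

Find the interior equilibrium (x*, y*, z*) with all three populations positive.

From dz/dt = 0: 0.0112y* = 0.187, so y* = 16.7.
From dx/dt = 0: 0.422(1 - x*/1090) = 0.00846·16.7, giving x* = 1090·(1 - 0.335) = 725.
From dy/dt = 0: 0.00136·725 - 0.185 = 0.0391z*, so z* = 0.801/0.0391 = 20.5.

x* ≈ 725, y* ≈ 16.7, z* ≈ 20.5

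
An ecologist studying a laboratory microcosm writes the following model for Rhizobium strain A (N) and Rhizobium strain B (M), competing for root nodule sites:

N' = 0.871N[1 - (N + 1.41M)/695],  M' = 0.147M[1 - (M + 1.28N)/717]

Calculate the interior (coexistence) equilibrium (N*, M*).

N* ≈ 393, M* ≈ 214

Setting both brackets to zero gives the nullclines N + 1.41M = 695 and 1.28N + M = 717.
Substituting M = 717 - 1.28N into the first: N(1 - 1.41·1.28) = 695 - 1.41·717.
So N* = -316/-0.805 = 393, and then M* = 717 - 1.28·393 = 214.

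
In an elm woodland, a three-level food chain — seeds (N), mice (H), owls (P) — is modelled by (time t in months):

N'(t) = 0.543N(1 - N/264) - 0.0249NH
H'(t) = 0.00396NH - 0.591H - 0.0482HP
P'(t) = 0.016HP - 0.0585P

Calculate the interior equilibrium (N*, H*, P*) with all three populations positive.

From dP/dt = 0: 0.016H* = 0.0585, so H* = 3.66.
From dN/dt = 0: 0.543(1 - N*/264) = 0.0249·3.66, giving N* = 264·(1 - 0.168) = 220.
From dH/dt = 0: 0.00396·220 - 0.591 = 0.0482P*, so P* = 0.279/0.0482 = 5.79.

N* ≈ 220, H* ≈ 3.66, P* ≈ 5.79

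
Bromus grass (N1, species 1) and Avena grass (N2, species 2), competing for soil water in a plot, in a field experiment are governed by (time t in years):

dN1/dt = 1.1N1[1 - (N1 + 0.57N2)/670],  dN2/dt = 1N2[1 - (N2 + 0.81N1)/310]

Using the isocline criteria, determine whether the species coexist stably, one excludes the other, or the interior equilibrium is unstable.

Compare the nullcline intercepts: K1/α12 = 670/0.57 = 1180 > K2 = 310; K2/α21 = 310/0.81 = 383 < K1 = 670.
Since the inequalities point opposite ways, species 1 can invade but species 2 cannot.

species 1 excludes species 2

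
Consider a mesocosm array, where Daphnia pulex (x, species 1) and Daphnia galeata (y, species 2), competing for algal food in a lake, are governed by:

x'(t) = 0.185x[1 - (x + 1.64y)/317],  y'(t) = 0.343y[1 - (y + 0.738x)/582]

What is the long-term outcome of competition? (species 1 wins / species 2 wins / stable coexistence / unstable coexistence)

species 2 excludes species 1

Compare the nullcline intercepts: K1/α12 = 317/1.64 = 193 < K2 = 582; K2/α21 = 582/0.738 = 789 > K1 = 317.
Since the inequalities point opposite ways, species 2 can invade but species 1 cannot.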